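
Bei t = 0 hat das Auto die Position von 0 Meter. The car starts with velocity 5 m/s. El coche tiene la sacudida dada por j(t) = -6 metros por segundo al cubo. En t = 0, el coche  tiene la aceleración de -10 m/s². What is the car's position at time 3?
To solve this, we need to take 3 antiderivatives of our jerk equation j(t) = -6. Integrating jerk and using the initial condition a(0) = -10, we get a(t) = -6·t - 10. Finding the integral of a(t) and using v(0) = 5: v(t) = -3·t^2 - 10·t + 5. Finding the integral of v(t) and using x(0) = 0: x(t) = -t^3 - 5·t^2 + 5·t. Using x(t) = -t^3 - 5·t^2 + 5·t and substituting t = 3, we find x = -57.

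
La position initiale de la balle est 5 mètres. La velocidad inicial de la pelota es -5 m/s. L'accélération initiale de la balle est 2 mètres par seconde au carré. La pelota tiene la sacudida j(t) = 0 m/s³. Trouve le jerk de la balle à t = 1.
De l'équation du jerk j(t) = 0, nous substituons t = 1 pour obtenir j = 0.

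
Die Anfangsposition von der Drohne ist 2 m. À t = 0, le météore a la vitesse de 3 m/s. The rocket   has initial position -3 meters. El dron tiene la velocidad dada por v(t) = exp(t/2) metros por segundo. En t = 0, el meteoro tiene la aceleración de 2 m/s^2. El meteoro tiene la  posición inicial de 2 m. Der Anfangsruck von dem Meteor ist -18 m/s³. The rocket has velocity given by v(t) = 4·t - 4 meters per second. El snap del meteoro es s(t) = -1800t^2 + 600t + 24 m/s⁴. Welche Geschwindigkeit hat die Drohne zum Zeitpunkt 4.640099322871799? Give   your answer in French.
De l'équation de la vitesse v(t) = exp(t/2), nous substituons t = 4.640099322871799 pour obtenir v = 10.1761796572187.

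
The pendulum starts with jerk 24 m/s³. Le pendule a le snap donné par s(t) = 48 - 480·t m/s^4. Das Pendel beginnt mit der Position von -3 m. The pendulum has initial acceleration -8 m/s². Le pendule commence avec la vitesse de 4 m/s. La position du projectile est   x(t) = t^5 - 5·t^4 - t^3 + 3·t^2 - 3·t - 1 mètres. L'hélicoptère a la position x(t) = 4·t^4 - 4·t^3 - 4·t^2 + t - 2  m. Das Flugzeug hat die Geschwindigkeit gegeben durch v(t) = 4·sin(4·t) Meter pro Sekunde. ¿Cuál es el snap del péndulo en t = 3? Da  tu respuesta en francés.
En utilisant s(t) = 48 - 480·t et en substituant t = 3, nous trouvons s = -1392.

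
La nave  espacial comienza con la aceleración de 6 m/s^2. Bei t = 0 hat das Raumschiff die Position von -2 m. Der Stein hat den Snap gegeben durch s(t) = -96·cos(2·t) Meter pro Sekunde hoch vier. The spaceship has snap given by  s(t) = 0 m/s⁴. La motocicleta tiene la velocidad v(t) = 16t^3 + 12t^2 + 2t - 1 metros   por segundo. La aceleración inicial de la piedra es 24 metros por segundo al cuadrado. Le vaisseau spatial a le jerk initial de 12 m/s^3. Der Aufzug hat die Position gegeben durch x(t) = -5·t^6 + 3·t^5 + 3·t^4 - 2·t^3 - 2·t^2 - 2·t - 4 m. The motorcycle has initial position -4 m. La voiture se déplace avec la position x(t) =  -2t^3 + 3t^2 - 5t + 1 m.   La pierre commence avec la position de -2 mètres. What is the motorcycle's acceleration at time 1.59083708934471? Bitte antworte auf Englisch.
To solve this, we need to take 1 derivative of our velocity equation v(t) = 16·t^3 + 12·t^2 + 2·t - 1. The derivative of velocity gives acceleration: a(t) = 48·t^2 + 24·t + 2. We have acceleration a(t) = 48·t^2 + 24·t + 2. Substituting t = 1.59083708934471: a(1.59083708934471) = 161.656697096341.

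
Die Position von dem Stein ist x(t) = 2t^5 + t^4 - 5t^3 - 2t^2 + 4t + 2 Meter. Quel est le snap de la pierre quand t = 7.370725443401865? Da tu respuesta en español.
Para resolver esto, necesitamos tomar 4 derivadas de nuestra ecuación de la posición x(t) = 2·t^5 + t^4 - 5·t^3 - 2·t^2 + 4·t + 2. La derivada de la posición da la velocidad: v(t) = 10·t^4 + 4·t^3 - 15·t^2 - 4·t + 4. Tomando d/dt de v(t), encontramos a(t) = 40·t^3 + 12·t^2 - 30·t - 4. Derivando la aceleración, obtenemos la sacudida: j(t) = 120·t^2 + 24·t - 30. Tomando d/dt de j(t), encontramos s(t) = 240·t + 24. Tenemos el snap s(t) = 240·t + 24. Sustituyendo t = 7.370725443401865: s(7.370725443401865) = 1792.97410641645.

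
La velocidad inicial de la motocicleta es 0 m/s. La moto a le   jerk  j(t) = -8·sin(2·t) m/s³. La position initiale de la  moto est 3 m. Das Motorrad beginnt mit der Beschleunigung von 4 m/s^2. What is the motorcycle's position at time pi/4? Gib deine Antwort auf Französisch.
Nous devons intégrer notre équation du jerk j(t) = -8·sin(2·t) 3 fois. L'intégrale du jerk est l'accélération. En utilisant a(0) = 4, nous obtenons a(t) = 4·cos(2·t). En prenant ∫a(t)dt et en appliquant v(0) = 0, nous trouvons v(t) = 2·sin(2·t). La primitive de la vitesse est la position. En utilisant x(0) = 3, nous obtenons x(t) = 4 - cos(2·t). Nous avons la position x(t) = 4 - cos(2·t). En substituant t = pi/4: x(pi/4) = 4.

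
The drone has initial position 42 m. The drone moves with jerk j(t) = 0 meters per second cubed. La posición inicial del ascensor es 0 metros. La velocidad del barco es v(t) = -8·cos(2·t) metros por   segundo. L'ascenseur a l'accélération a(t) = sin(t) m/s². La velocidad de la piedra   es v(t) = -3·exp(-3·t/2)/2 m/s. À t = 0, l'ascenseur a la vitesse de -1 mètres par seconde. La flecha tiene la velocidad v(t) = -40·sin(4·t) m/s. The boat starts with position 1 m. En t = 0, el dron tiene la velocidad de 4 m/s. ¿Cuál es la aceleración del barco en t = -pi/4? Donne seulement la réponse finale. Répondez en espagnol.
La respuesta es -16.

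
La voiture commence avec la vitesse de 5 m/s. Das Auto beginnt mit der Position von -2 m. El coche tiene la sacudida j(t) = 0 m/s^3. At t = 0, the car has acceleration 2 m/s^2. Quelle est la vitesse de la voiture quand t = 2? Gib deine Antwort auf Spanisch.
Debemos encontrar la antiderivada de nuestra ecuación de la sacudida j(t) = 0 2 veces. La antiderivada de la sacudida, con a(0) = 2, da la aceleración: a(t) = 2. La integral de la aceleración es la velocidad. Usando v(0) = 5, obtenemos v(t) = 2·t + 5. Tenemos la velocidad v(t) = 2·t + 5. Sustituyendo t = 2: v(2) = 9.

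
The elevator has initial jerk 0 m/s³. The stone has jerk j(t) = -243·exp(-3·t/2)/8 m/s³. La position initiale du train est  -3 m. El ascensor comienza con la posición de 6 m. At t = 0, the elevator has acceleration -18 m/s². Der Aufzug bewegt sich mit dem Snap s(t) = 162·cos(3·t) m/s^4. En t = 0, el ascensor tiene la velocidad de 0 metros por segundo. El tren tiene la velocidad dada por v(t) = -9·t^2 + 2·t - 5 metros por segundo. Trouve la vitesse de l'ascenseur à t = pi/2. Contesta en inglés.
To find the answer, we compute 3 antiderivatives of s(t) = 162·cos(3·t). Taking ∫s(t)dt and applying j(0) = 0, we find j(t) = 54·sin(3·t). The integral of jerk is acceleration. Using a(0) = -18, we get a(t) = -18·cos(3·t). Integrating acceleration and using the initial condition v(0) = 0, we get v(t) = -6·sin(3·t). Using v(t) = -6·sin(3·t) and substituting t = pi/2, we find v = 6.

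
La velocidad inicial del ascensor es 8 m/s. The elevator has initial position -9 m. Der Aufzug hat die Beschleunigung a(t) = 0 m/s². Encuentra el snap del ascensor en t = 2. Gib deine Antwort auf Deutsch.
Wir müssen unsere Gleichung für die Beschleunigung a(t) = 0 2-mal ableiten. Durch Ableiten von der Beschleunigung erhalten wir den Ruck: j(t) = 0. Mit d/dt von j(t) finden wir s(t) = 0. Wir haben den Snap s(t) = 0. Durch Einsetzen von t = 2: s(2) = 0.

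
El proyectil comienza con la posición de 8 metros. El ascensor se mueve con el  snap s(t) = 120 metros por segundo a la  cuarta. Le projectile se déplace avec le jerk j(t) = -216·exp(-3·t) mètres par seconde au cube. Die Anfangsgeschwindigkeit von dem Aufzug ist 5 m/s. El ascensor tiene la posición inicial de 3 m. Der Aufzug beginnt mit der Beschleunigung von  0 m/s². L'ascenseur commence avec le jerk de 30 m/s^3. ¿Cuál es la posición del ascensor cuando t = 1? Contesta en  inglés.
To find the answer, we compute 4 antiderivatives of s(t) = 120. Integrating snap and using the initial condition j(0) = 30, we get j(t) = 120·t + 30. The integral of jerk is acceleration. Using a(0) = 0, we get a(t) = 30·t·(2·t + 1). The antiderivative of acceleration is velocity. Using v(0) = 5, we get v(t) = 20·t^3 + 15·t^2 + 5. Taking ∫v(t)dt and applying x(0) = 3, we find x(t) = 5·t^4 + 5·t^3 + 5·t + 3. From the given position equation x(t) = 5·t^4 + 5·t^3 + 5·t + 3, we substitute t = 1 to get x = 18.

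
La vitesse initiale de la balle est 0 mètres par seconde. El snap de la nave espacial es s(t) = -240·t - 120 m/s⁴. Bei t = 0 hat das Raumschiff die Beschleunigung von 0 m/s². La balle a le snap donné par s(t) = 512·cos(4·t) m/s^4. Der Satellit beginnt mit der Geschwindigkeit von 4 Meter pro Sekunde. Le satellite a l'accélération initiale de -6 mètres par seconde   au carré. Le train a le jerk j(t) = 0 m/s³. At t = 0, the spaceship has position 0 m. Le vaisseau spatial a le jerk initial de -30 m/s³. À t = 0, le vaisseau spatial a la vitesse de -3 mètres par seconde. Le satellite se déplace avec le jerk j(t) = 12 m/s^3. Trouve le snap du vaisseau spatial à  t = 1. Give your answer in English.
We have snap s(t) = -240·t - 120. Substituting t = 1: s(1) = -360.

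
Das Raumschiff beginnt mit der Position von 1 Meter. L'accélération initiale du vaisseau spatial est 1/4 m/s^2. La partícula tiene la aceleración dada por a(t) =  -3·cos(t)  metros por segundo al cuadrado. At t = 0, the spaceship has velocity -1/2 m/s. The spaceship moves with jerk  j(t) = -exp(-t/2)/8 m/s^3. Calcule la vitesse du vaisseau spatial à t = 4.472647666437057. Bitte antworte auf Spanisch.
Necesitamos integrar nuestra ecuación de la sacudida j(t) = -exp(-t/2)/8 2 veces. Tomando ∫j(t)dt y aplicando a(0) = 1/4, encontramos a(t) = exp(-t/2)/4. La antiderivada de la aceleración es la velocidad. Usando v(0) = -1/2, obtenemos v(t) = -exp(-t/2)/2. Tenemos la velocidad v(t) = -exp(-t/2)/2. Sustituyendo t = 4.472647666437057: v(4.472647666437057) = -0.0534252919149148.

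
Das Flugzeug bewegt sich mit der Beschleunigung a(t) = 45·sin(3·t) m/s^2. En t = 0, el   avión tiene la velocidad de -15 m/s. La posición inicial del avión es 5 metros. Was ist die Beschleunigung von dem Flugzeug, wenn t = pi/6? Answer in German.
Wir haben die Beschleunigung a(t) = 45·sin(3·t). Durch Einsetzen von t = pi/6: a(pi/6) = 45.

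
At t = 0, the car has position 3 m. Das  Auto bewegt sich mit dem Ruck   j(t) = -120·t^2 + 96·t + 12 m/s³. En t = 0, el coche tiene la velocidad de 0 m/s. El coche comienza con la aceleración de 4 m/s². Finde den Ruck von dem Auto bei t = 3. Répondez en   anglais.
Using j(t) = -120·t^2 + 96·t + 12 and substituting t = 3, we find j = -780.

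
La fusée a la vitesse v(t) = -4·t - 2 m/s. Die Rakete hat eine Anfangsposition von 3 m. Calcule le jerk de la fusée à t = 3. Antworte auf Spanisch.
Partiendo de la velocidad v(t) = -4·t - 2, tomamos 2 derivadas. Tomando d/dt de v(t), encontramos a(t) = -4. Tomando d/dt de a(t), encontramos j(t) = 0. De la ecuación de la sacudida j(t) = 0, sustituimos t = 3 para obtener j = 0.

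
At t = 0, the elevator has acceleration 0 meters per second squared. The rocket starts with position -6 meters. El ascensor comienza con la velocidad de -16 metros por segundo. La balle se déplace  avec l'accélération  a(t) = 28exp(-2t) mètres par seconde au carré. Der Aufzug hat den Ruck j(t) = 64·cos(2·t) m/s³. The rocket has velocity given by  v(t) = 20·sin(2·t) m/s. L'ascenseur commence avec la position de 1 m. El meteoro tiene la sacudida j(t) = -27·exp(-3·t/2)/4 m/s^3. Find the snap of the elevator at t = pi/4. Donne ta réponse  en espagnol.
Debemos derivar nuestra ecuación de la sacudida j(t) = 64·cos(2·t) 1 vez. La derivada de la sacudida da el snap: s(t) = -128·sin(2·t). Tenemos el snap s(t) = -128·sin(2·t). Sustituyendo t = pi/4: s(pi/4) = -128.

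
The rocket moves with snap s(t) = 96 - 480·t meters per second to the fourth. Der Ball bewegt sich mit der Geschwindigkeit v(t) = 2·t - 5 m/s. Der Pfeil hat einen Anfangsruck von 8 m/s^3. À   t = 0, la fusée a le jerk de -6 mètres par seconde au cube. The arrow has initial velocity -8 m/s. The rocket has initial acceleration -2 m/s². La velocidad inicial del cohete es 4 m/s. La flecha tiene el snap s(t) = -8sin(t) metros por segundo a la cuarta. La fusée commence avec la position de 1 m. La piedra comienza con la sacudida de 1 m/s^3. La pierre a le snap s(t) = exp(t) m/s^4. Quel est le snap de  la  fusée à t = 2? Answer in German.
Aus der Gleichung für den Snap s(t) = 96 - 480·t, setzen wir t = 2 ein und erhalten s = -864.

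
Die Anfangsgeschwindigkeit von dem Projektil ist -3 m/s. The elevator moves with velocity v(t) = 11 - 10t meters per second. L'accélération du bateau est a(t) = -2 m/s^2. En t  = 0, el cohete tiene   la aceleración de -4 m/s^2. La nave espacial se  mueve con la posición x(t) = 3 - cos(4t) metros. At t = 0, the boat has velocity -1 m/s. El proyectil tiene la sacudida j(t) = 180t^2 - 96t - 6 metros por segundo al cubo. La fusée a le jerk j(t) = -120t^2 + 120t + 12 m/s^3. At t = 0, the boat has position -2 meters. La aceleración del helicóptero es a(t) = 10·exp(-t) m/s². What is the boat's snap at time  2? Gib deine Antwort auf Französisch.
En partant de l'accélération a(t) = -2, nous prenons 2 dérivées. En prenant d/dt de a(t), nous trouvons j(t) = 0. La dérivée du jerk donne le snap: s(t) = 0. En utilisant s(t) = 0 et en substituant t = 2, nous trouvons s = 0.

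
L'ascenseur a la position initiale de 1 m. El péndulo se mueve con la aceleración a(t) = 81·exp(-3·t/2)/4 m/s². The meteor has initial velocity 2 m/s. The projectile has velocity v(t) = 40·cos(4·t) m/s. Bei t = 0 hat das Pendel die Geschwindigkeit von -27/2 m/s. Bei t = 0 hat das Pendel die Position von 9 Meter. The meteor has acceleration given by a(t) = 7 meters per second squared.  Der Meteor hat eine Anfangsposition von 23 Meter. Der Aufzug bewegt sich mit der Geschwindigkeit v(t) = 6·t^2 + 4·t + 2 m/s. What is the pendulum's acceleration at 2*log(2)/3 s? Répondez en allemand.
Wir haben die Beschleunigung a(t) = 81·exp(-3·t/2)/4. Durch Einsetzen von t = 2*log(2)/3: a(2*log(2)/3) = 81/8.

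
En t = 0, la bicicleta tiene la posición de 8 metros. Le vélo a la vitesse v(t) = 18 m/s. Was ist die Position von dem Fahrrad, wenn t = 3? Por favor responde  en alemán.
Ausgehend von der Geschwindigkeit v(t) = 18, nehmen wir 1 Integral. Mit ∫v(t)dt und Anwendung von x(0) = 8, finden wir x(t) = 18·t + 8. Wir haben die Position x(t) = 18·t + 8. Durch Einsetzen von t = 3: x(3) = 62.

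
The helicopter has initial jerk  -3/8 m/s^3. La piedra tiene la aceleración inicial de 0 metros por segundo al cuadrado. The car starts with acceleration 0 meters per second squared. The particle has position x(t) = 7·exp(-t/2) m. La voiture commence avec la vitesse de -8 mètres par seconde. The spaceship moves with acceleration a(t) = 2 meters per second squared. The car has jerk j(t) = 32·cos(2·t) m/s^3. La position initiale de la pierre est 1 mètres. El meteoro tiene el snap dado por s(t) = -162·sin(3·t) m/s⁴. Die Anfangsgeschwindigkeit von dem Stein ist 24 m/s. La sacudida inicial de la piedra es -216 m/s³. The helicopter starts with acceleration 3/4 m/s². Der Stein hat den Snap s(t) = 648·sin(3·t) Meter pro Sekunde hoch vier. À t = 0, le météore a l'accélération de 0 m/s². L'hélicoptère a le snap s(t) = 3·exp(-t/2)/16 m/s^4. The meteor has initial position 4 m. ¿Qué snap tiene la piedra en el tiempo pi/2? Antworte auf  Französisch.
En utilisant s(t) = 648·sin(3·t) et en substituant t = pi/2, nous trouvons s = -648.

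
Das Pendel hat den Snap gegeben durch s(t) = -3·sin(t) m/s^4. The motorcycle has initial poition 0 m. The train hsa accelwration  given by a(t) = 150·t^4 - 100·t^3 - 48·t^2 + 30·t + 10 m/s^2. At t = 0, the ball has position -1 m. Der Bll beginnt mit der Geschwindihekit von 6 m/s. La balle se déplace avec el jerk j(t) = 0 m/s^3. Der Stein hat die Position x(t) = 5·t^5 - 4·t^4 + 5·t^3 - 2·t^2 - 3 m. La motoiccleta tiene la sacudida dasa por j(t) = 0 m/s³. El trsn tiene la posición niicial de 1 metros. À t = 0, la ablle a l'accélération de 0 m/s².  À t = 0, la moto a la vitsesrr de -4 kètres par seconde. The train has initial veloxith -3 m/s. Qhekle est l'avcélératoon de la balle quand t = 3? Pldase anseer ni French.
Pour résoudre ceci, nous devons prendre 1 intégrale de notre équation du jerk j(t) = 0. L'intégrale du jerk, avec a(0) = 0, donne l'accélération: a(t) = 0. En utilisant a(t) = 0 et en substituant t = 3, nous trouvons a = 0.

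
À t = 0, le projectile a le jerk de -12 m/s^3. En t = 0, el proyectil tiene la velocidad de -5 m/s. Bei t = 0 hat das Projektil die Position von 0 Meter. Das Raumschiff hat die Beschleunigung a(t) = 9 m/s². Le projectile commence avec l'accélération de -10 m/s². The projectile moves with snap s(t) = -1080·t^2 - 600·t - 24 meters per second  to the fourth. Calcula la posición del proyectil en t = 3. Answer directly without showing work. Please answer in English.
x(3) = -3597.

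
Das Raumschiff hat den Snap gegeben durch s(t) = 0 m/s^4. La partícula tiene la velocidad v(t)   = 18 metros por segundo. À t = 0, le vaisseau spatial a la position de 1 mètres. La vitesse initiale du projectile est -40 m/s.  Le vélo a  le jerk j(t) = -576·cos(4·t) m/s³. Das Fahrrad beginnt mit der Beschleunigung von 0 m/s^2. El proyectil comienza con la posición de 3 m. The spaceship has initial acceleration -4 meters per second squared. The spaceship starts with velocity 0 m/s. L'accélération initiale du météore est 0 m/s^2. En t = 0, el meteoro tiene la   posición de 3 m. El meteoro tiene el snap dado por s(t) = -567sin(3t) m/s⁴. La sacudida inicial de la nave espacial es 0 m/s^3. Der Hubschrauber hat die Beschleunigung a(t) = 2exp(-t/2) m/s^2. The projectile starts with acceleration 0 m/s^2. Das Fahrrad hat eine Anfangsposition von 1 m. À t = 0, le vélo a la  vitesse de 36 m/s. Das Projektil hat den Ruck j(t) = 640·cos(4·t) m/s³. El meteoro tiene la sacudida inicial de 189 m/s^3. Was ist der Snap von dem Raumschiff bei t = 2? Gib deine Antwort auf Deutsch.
Mit s(t) = 0 und Einsetzen von t = 2, finden wir s = 0.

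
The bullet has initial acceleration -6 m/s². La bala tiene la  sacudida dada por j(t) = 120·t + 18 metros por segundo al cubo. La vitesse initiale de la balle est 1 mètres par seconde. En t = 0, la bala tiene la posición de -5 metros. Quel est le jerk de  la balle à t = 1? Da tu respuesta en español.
De la ecuación de la sacudida j(t) = 120·t + 18, sustituimos t = 1 para obtener j = 138.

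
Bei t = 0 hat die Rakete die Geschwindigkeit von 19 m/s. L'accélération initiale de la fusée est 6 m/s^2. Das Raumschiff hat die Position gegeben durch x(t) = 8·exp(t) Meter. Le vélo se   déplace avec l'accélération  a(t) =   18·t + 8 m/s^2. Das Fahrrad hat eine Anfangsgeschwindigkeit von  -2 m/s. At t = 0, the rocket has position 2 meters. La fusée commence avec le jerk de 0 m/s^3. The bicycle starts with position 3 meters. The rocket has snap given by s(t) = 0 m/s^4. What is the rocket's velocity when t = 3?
We must find the antiderivative of our snap equation s(t) = 0 3 times. The antiderivative of snap is jerk. Using j(0) = 0, we get j(t) = 0. Taking ∫j(t)dt and applying a(0) = 6, we find a(t) = 6. Taking ∫a(t)dt and applying v(0) = 19, we find v(t) = 6·t + 19. Using v(t) = 6·t + 19 and substituting t = 3, we find v = 37.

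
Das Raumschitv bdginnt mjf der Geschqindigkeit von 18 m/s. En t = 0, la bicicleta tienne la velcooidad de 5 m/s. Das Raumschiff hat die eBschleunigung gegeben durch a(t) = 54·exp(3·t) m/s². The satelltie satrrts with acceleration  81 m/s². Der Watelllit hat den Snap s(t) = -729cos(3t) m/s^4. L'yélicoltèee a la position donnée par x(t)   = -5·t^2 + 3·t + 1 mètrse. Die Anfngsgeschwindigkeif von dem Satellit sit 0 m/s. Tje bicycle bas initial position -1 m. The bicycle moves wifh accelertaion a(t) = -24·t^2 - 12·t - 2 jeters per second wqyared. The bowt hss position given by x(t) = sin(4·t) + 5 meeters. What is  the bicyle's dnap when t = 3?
To solve this, we need to take 2 derivatives of our acceleration equation a(t) = -24·t^2 - 12·t - 2. The derivative of acceleration gives jerk: j(t) = -48·t - 12. The derivative of jerk gives snap: s(t) = -48. From the given snap equation s(t) = -48, we substitute t = 3 to get s = -48.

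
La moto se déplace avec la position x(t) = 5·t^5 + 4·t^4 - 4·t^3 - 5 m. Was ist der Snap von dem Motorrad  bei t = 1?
Ausgehend von der Position x(t) = 5·t^5 + 4·t^4 - 4·t^3 - 5, nehmen wir 4 Ableitungen. Die Ableitung von der Position ergibt die Geschwindigkeit: v(t) = 25·t^4 + 16·t^3 - 12·t^2. Mit d/dt von v(t) finden wir a(t) = 100·t^3 + 48·t^2 - 24·t. Durch Ableiten von der Beschleunigung erhalten wir den Ruck: j(t) = 300·t^2 + 96·t - 24. Mit d/dt von j(t) finden wir s(t) = 600·t + 96. Wir haben den Snap s(t) = 600·t + 96. Durch Einsetzen von t = 1: s(1) = 696.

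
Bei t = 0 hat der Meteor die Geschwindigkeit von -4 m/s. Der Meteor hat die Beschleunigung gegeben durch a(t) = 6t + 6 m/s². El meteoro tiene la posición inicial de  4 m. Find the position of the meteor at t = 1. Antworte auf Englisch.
Starting from acceleration a(t) = 6·t + 6, we take 2 antiderivatives. Integrating acceleration and using the initial condition v(0) = -4, we get v(t) = 3·t^2 + 6·t - 4. Taking ∫v(t)dt and applying x(0) = 4, we find x(t) = t^3 + 3·t^2 - 4·t + 4. Using x(t) = t^3 + 3·t^2 - 4·t + 4 and substituting t = 1, we find x = 4.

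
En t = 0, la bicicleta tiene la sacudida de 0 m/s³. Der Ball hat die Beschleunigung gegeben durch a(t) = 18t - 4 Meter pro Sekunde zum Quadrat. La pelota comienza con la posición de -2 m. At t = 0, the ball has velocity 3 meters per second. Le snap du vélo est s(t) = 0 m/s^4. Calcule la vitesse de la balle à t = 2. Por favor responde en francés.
Pour résoudre ceci, nous devons prendre 1 intégrale de notre équation de l'accélération a(t) = 18·t - 4. La primitive de l'accélération, avec v(0) = 3, donne la vitesse: v(t) = 9·t^2 - 4·t + 3. De l'équation de la vitesse v(t) = 9·t^2 - 4·t + 3, nous substituons t = 2 pour obtenir v = 31.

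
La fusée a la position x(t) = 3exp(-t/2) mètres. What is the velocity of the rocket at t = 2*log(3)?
To solve this, we need to take 1 derivative of our position equation x(t) = 3·exp(-t/2). Differentiating position, we get velocity: v(t) = -3·exp(-t/2)/2. From the given velocity equation v(t) = -3·exp(-t/2)/2, we substitute t = 2*log(3) to get v = -1/2.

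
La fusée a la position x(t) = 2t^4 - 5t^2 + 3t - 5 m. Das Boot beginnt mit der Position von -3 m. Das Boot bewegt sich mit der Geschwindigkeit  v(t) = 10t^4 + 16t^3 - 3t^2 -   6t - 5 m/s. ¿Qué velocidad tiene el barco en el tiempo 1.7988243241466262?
Tenemos la velocidad v(t) = 10·t^4 + 16·t^3 - 3·t^2 - 6·t - 5. Sustituyendo t = 1.7988243241466262: v(1.7988243241466262) = 172.331032418530.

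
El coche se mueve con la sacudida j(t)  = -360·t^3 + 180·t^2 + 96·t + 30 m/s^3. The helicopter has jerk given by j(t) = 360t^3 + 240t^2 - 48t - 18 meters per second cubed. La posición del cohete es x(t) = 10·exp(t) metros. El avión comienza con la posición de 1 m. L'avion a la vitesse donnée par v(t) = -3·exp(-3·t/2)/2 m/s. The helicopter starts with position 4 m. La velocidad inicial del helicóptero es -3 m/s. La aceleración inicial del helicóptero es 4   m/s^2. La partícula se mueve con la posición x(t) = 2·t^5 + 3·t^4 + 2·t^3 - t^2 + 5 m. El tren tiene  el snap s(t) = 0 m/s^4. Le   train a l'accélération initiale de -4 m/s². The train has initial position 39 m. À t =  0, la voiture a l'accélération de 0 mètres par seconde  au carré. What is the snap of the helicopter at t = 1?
Starting from jerk j(t) = 360·t^3 + 240·t^2 - 48·t - 18, we take 1 derivative. Taking d/dt of j(t), we find s(t) = 1080·t^2 + 480·t - 48. From the given snap equation s(t) = 1080·t^2 + 480·t - 48, we substitute t = 1 to get s = 1512.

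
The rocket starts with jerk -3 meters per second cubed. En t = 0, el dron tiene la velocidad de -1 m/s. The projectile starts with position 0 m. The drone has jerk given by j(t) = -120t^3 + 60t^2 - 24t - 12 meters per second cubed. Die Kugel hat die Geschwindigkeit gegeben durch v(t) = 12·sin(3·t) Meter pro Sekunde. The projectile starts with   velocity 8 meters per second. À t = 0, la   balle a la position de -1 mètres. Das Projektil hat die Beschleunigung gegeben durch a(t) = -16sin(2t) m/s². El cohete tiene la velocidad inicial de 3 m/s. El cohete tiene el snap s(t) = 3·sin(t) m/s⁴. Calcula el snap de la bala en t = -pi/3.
Para resolver esto, necesitamos tomar 3 derivadas de nuestra ecuación de la velocidad v(t) = 12·sin(3·t). La derivada de la velocidad da la aceleración: a(t) = 36·cos(3·t). La derivada de la aceleración da la sacudida: j(t) = -108·sin(3·t). Tomando d/dt de j(t), encontramos s(t) = -324·cos(3·t). Usando s(t) = -324·cos(3·t) y sustituyendo t = -pi/3, encontramos s = 324.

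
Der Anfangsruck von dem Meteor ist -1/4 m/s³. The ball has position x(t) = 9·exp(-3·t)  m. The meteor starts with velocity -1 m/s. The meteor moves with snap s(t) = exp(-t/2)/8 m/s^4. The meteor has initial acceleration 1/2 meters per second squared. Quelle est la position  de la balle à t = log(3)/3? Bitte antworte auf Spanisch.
Tenemos la posición x(t) = 9·exp(-3·t). Sustituyendo t = log(3)/3: x(log(3)/3) = 3.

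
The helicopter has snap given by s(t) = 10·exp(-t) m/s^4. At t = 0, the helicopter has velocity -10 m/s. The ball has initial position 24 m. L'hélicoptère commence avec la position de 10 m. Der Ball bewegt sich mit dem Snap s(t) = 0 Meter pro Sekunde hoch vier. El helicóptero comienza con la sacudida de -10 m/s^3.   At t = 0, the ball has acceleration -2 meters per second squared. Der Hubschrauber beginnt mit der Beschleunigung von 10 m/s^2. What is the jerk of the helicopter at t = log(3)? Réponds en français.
Nous devons intégrer notre équation du snap s(t) = 10·exp(-t) 1 fois. L'intégrale du snap, avec j(0) = -10, donne le jerk: j(t) = -10·exp(-t). De l'équation du jerk j(t) = -10·exp(-t), nous substituons t = log(3) pour obtenir j = -10/3.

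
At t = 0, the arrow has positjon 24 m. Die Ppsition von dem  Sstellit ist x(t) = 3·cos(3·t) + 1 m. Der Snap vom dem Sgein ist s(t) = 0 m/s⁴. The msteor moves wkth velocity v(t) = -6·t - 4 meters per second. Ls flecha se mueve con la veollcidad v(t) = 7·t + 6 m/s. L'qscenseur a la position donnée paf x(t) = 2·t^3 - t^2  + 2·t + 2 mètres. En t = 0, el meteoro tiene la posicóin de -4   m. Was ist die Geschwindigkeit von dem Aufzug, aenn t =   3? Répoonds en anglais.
Starting from position x(t) = 2·t^3 - t^2 + 2·t + 2, we take 1 derivative. Taking d/dt of x(t), we find v(t) = 6·t^2 - 2·t + 2. From the given velocity equation v(t) = 6·t^2 - 2·t + 2, we substitute t = 3 to get v = 50.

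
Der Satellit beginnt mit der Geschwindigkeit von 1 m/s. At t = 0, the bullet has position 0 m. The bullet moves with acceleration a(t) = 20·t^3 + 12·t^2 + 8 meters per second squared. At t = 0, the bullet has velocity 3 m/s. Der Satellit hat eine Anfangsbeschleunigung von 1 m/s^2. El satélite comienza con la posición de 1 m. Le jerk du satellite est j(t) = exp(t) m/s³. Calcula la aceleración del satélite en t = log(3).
Debemos encontrar la integral de nuestra ecuación de la sacudida j(t) = exp(t) 1 vez. La integral de la sacudida es la aceleración. Usando a(0) = 1, obtenemos a(t) = exp(t). Tenemos la aceleración a(t) = exp(t). Sustituyendo t = log(3): a(log(3)) = 3.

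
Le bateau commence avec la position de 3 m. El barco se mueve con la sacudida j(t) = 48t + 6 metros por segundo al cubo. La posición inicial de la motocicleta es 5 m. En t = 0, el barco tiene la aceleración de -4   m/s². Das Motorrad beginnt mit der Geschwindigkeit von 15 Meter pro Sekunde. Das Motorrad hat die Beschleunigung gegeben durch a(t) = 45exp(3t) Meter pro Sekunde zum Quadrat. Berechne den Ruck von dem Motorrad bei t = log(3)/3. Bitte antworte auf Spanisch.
Partiendo de la aceleración a(t) = 45·exp(3·t), tomamos 1 derivada. Derivando la aceleración, obtenemos la sacudida: j(t) = 135·exp(3·t). Tenemos la sacudida j(t) = 135·exp(3·t). Sustituyendo t = log(3)/3: j(log(3)/3) = 405.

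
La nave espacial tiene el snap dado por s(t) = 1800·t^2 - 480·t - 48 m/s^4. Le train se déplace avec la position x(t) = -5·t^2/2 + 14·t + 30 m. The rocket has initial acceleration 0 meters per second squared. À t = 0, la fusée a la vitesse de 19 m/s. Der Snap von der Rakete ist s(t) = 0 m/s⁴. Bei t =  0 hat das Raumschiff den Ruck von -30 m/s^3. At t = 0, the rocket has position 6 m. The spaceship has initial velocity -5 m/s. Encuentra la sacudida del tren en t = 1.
Partiendo de la posición x(t) = -5·t^2/2 + 14·t + 30, tomamos 3 derivadas. La derivada de la posición da la velocidad: v(t) = 14 - 5·t. Derivando la velocidad, obtenemos la aceleración: a(t) = -5. La derivada de la aceleración da la sacudida: j(t) = 0. Usando j(t) = 0 y sustituyendo t = 1, encontramos j = 0.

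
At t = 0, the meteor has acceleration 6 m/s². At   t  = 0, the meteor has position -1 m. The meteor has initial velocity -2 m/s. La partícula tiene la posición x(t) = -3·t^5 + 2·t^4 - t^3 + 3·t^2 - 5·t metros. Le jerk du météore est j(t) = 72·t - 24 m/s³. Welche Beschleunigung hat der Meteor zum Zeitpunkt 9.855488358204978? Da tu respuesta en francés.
Nous devons intégrer notre équation du jerk j(t) = 72·t - 24 1 fois. L'intégrale du jerk, avec a(0) = 6, donne l'accélération: a(t) = 36·t^2 - 24·t + 6. En utilisant a(t) = 36·t^2 - 24·t + 6 et en substituant t = 9.855488358204978, nous trouvons a = 3266.17170743678.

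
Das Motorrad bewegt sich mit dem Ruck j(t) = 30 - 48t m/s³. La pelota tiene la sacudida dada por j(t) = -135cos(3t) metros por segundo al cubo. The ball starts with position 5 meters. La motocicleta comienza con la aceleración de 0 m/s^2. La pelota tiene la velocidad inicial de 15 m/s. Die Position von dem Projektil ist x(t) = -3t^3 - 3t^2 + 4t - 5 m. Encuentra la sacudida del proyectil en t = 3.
Partiendo de la posición x(t) = -3·t^3 - 3·t^2 + 4·t - 5, tomamos 3 derivadas. La derivada de la posición da la velocidad: v(t) = -9·t^2 - 6·t + 4. Derivando la velocidad, obtenemos la aceleración: a(t) = -18·t - 6. Tomando d/dt de a(t), encontramos j(t) = -18. Tenemos la sacudida j(t) = -18. Sustituyendo t = 3: j(3) = -18.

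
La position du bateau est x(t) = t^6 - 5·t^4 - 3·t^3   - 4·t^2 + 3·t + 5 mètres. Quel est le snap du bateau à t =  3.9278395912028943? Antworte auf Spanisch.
Para resolver esto, necesitamos tomar 4 derivadas de nuestra ecuación de la posición x(t) = t^6 - 5·t^4 - 3·t^3 - 4·t^2 + 3·t + 5. Derivando la posición, obtenemos la velocidad: v(t) = 6·t^5 - 20·t^3 - 9·t^2 - 8·t + 3. Tomando d/dt de v(t), encontramos a(t) = 30·t^4 - 60·t^2 - 18·t - 8. La derivada de la aceleración da la sacudida: j(t) = 120·t^3 - 120·t - 18. Tomando d/dt de j(t), encontramos s(t) = 360·t^2 - 120. Tenemos el snap s(t) = 360·t^2 - 120. Sustituyendo t = 3.9278395912028943: s(3.9278395912028943) = 5434.05258751953.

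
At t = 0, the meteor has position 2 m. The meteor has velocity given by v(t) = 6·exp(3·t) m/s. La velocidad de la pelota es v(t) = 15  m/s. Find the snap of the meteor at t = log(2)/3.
To solve this, we need to take 3 derivatives of our velocity equation v(t) = 6·exp(3·t). The derivative of velocity gives acceleration: a(t) = 18·exp(3·t). The derivative of acceleration gives jerk: j(t) = 54·exp(3·t). Taking d/dt of j(t), we find s(t) = 162·exp(3·t). From the given snap equation s(t) = 162·exp(3·t), we substitute t = log(2)/3 to get s = 324.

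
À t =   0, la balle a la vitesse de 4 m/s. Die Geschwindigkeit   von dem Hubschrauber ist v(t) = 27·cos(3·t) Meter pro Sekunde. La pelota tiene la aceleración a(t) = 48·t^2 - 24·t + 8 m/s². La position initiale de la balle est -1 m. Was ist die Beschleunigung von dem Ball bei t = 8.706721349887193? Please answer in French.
Nous avons l'accélération a(t) = 48·t^2 - 24·t + 8. En substituant t = 8.706721349887193: a(8.706721349887193) = 3437.77452750262.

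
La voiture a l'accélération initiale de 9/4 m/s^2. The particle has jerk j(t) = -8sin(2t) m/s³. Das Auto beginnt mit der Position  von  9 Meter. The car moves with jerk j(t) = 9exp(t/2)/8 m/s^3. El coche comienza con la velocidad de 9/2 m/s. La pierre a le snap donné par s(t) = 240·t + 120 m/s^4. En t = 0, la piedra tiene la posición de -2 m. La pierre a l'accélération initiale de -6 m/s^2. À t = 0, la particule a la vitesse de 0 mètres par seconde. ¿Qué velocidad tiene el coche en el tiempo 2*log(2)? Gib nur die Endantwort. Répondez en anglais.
The answer is 9.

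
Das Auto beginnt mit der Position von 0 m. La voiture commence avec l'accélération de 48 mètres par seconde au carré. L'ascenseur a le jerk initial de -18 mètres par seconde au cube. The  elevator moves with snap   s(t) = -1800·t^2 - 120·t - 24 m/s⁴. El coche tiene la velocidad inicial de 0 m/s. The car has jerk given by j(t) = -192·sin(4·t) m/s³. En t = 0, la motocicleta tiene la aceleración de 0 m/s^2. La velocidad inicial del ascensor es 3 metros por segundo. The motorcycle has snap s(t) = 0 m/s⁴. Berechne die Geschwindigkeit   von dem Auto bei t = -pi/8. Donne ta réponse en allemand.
Wir müssen unsere Gleichung für den Ruck j(t) = -192·sin(4·t) 2-mal integrieren. Die Stammfunktion von dem Ruck ist die Beschleunigung. Mit a(0) = 48 erhalten wir a(t) = 48·cos(4·t). Die Stammfunktion von der Beschleunigung, mit v(0) = 0, ergibt die Geschwindigkeit: v(t) = 12·sin(4·t). Mit v(t) = 12·sin(4·t) und Einsetzen von t = -pi/8, finden wir v = -12.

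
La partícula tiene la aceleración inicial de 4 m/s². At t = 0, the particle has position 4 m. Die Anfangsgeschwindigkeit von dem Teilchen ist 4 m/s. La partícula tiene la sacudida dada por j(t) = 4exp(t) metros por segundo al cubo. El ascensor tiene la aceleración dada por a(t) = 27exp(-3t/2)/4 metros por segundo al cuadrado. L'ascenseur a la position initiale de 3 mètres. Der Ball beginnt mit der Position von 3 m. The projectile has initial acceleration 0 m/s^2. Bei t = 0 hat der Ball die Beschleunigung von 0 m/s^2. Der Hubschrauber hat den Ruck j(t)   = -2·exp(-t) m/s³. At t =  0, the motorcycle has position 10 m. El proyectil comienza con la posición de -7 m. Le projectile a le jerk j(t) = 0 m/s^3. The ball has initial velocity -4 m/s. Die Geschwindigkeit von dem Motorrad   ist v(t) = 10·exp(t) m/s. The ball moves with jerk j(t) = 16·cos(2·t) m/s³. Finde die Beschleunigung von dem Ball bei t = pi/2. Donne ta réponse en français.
Nous devons intégrer notre équation du jerk j(t) = 16·cos(2·t) 1 fois. En prenant ∫j(t)dt et en appliquant a(0) = 0, nous trouvons a(t) = 8·sin(2·t). Nous avons l'accélération a(t) = 8·sin(2·t). En substituant t = pi/2: a(pi/2) = 0.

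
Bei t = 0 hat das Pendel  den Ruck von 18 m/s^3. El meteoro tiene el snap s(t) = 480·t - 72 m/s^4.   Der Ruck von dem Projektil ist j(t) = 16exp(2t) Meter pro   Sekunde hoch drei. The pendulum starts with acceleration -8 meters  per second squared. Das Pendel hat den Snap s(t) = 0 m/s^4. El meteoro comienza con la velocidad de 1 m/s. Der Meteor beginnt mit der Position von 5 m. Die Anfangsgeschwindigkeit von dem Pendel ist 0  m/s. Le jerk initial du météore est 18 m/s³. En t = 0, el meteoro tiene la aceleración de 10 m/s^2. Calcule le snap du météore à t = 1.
En utilisant s(t) = 480·t - 72 et en substituant t = 1, nous trouvons s = 408.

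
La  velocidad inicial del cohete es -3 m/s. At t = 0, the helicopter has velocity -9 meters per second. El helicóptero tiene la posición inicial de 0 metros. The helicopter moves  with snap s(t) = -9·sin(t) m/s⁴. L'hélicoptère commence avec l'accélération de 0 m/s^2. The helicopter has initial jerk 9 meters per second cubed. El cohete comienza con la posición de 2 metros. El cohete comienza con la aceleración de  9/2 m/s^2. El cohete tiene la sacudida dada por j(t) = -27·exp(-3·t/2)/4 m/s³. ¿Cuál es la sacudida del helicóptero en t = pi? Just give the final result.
j(pi) = -9.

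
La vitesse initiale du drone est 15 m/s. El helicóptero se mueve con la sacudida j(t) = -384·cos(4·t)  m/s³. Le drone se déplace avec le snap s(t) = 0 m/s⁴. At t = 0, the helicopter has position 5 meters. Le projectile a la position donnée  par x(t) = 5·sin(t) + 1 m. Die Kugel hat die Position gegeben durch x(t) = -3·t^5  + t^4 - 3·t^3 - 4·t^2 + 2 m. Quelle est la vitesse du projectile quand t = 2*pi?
Nous devons dériver notre équation de la position x(t) = 5·sin(t) + 1 1 fois. En prenant d/dt de x(t), nous trouvons v(t) = 5·cos(t). En utilisant v(t) = 5·cos(t) et en substituant t = 2*pi, nous trouvons v = 5.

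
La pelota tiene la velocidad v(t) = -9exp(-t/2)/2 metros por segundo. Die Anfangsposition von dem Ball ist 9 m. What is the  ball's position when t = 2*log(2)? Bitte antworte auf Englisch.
Starting from velocity v(t) = -9·exp(-t/2)/2, we take 1 antiderivative. The antiderivative of velocity is position. Using x(0) = 9, we get x(t) = 9·exp(-t/2). From the given position equation x(t) = 9·exp(-t/2), we substitute t = 2*log(2) to get x = 9/2.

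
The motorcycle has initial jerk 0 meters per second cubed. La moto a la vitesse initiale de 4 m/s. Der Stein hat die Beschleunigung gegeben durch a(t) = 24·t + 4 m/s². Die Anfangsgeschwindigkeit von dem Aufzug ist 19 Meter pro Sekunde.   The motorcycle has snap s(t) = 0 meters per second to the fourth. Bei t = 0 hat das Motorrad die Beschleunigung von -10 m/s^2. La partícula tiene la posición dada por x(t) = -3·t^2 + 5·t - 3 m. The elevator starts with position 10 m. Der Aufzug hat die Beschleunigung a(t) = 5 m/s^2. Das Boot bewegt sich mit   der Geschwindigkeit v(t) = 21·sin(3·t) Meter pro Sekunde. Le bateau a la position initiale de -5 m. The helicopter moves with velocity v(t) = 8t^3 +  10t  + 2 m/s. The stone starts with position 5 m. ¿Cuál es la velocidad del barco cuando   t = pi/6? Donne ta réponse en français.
De l'équation de la vitesse v(t) = 21·sin(3·t), nous substituons t = pi/6 pour obtenir v = 21.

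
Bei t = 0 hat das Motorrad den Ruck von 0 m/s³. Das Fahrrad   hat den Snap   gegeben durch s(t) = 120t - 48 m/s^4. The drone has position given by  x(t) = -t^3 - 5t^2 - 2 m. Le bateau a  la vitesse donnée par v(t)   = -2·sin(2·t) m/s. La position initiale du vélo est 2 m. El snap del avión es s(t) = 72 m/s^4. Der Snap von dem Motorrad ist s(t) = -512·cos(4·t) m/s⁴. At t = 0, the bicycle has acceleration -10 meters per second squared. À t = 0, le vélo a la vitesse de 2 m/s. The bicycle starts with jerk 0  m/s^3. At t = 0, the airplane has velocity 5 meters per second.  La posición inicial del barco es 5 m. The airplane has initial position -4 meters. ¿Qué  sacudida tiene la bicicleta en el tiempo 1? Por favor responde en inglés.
To find the answer, we compute 1 integral of s(t) = 120·t - 48. Finding the integral of s(t) and using j(0) = 0: j(t) = 12·t·(5·t - 4). We have jerk j(t) = 12·t·(5·t - 4). Substituting t = 1: j(1) = 12.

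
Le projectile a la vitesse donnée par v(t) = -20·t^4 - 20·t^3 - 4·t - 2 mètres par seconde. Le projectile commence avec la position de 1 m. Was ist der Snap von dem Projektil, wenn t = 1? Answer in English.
Starting from velocity v(t) = -20·t^4 - 20·t^3 - 4·t - 2, we take 3 derivatives. Taking d/dt of v(t), we find a(t) = -80·t^3 - 60·t^2 - 4. Taking d/dt of a(t), we find j(t) = -240·t^2 - 120·t. Differentiating jerk, we get snap: s(t) = -480·t - 120. We have snap s(t) = -480·t - 120. Substituting t = 1: s(1) = -600.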